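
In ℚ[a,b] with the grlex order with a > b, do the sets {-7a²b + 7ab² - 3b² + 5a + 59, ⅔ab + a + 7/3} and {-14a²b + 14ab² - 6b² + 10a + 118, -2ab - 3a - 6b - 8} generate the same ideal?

No, the ideals differ.

Two ideals are equal iff their reduced Gröbner bases coincide (the reduced basis is unique for a fixed ordering).
Buchberger on the first generating set:
f_1 = -7a²b + 7ab² - 3b² + 5a + 59, LT = a²b.
f_2 = ⅔ab + a + 7/3, LT = ab.

S(f_1,f_2): lcm = a²b. S = -ab² - 3/2a² + 3/7b² - 59/14a - 59/7.
  leading term ab²: subtract (-3/2b)·f_2 from -ab² - 3/2a² + 3/7b² - 59/14a - 59/7 → -3/2a² + 3/2ab + 3/7b² - 59/14a + 7/2b - 59/7
  leading term a²: no divisor's leading term divides it; move -3/2a² to the remainder.
  leading term ab: subtract (9/4)·f_2 from 3/2ab + 3/7b² - 59/14a + 7/2b - 59/7 → 3/7b² - 181/28a + 7/2b - 383/28
  leading term b²: no divisor's leading term divides it; move 3/7b² to the remainder.
  leading term a: no divisor's leading term divides it; move -181/28a to the remainder.
  leading term b: no divisor's leading term divides it; move 7/2b to the remainder.
  leading term 1: no divisor's leading term divides it; move -383/28 to the remainder.
  remainder -3/2a² + 3/7b² - 181/28a + 7/2b - 383/28 ≠ 0; add g_3 = -3/2a² + 3/7b² - 181/28a + 7/2b - 383/28 to the basis.

S(f_1,g_3): lcm = a²b. S = -ab² + 2/7b³ - 181/42ab + 58/21b² - 5/7a - 383/42b - 59/7.
  leading term ab²: subtract (-3/2b)·f_2 from -ab² + 2/7b³ - 181/42ab + 58/21b² - 5/7a - 383/42b - 59/7 → 2/7b³ - 59/21ab + 58/21b² - 5/7a - 118/21b - 59/7
  leading term b³: no divisor's leading term divides it; move 2/7b³ to the remainder.
  leading term ab: subtract (-59/14)·f_2 from -59/21ab + 58/21b² - 5/7a - 118/21b - 59/7 → 58/21b² + 7/2a - 118/21b + 59/42
  leading term b²: no divisor's leading term divides it; move 58/21b² to the remainder.
  leading term a: no divisor's leading term divides it; move 7/2a to the remainder.
  leading term b: no divisor's leading term divides it; move -118/21b to the remainder.
  leading term 1: no divisor's leading term divides it; move 59/42 to the remainder.
  remainder 2/7b³ + 58/21b² + 7/2a - 118/21b + 59/42 ≠ 0; add g_4 = 2/7b³ + 58/21b² + 7/2a - 118/21b + 59/42 to the basis.

The other S-polynomials (S(f_2,g_3), S(f_1,g_4), S(f_2,g_4), S(g_3,g_4)) all reduce to 0 modulo the current basis, so we have a Gröbner basis.
Inter-reduce: drop elements whose leading term is divisible by another's, tail-reduce, and make monic.
Reduced Gröbner basis: {b³ + 29/3b² + 49/4a - 59/3b + 59/12, a² - 2/7b² + 181/42a - 7/3b + 383/42, ab + 3/2a + 7/2}.

Buchberger on the second generating set:
h_1 = -14a²b + 14ab² - 6b² + 10a + 118, LT = a²b.
h_2 = -2ab - 3a - 6b - 8, LT = ab.

S(h_1,h_2): lcm = a²b. S = -ab² - 3/2a² - 3ab + 3/7b² - 33/7a - 59/7.
  leading term ab²: subtract (½b)·h_2 from -ab² - 3/2a² - 3ab + 3/7b² - 33/7a - 59/7 → -3/2a² - 3/2ab + 24/7b² - 33/7a + 4b - 59/7
  leading term a²: no divisor's leading term divides it; move -3/2a² to the remainder.
  leading term ab: subtract (¾)·h_2 from -3/2ab + 24/7b² - 33/7a + 4b - 59/7 → 24/7b² - 69/28a + 17/2b - 17/7
  leading term b²: no divisor's leading term divides it; move 24/7b² to the remainder.
  leading term a: no divisor's leading term divides it; move -69/28a to the remainder.
  leading term b: no divisor's leading term divides it; move 17/2b to the remainder.
  leading term 1: no divisor's leading term divides it; move -17/7 to the remainder.
  remainder -3/2a² + 24/7b² - 69/28a + 17/2b - 17/7 ≠ 0; add k_3 = -3/2a² + 24/7b² - 69/28a + 17/2b - 17/7 to the basis.

S(h_1,k_3): lcm = a²b. S = -ab² + 16/7b³ - 23/14ab + 128/21b² - 5/7a - 34/21b - 59/7.
  leading term ab²: subtract (½b)·h_2 from -ab² + 16/7b³ - 23/14ab + 128/21b² - 5/7a - 34/21b - 59/7 → 16/7b³ - 1/7ab + 191/21b² - 5/7a + 50/21b - 59/7
  leading term b³: no divisor's leading term divides it; move 16/7b³ to the remainder.
  leading term ab: subtract (1/14)·h_2 from -1/7ab + 191/21b² - 5/7a + 50/21b - 59/7 → 191/21b² - ½a + 59/21b - 55/7
  leading term b²: no divisor's leading term divides it; move 191/21b² to the remainder.
  leading term a: no divisor's leading term divides it; move -½a to the remainder.
  leading term b: no divisor's leading term divides it; move 59/21b to the remainder.
  leading term 1: no divisor's leading term divides it; move -55/7 to the remainder.
  remainder 16/7b³ + 191/21b² - ½a + 59/21b - 55/7 ≠ 0; add k_4 = 16/7b³ + 191/21b² - ½a + 59/21b - 55/7 to the basis.

The other S-polynomials (S(h_2,k_3), S(h_1,k_4), S(h_2,k_4), S(k_3,k_4)) all reduce to 0 modulo the current basis, so we have a Gröbner basis.
Inter-reduce: drop elements whose leading term is divisible by another's, tail-reduce, and make monic.
Reduced Gröbner basis: {b³ + 191/48b² - 7/32a + 59/48b - 55/16, a² - 16/7b² + 23/14a - 17/3b + 34/21, ab + 3/2a + 3b + 4}.

These differ, so the ideals are not equal.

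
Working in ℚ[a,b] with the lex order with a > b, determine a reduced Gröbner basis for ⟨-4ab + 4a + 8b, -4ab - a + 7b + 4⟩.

This is the nonlinear analogue of row-reducing a linear system.

f_1 = -4ab + 4a + 8b, LT = ab.
f_2 = -4ab - a + 7b + 4, LT = ab.

S(f_1,f_2): lcm = ab. S = -5/4a - ¼b + 1.
  leading term a: no divisor's leading term divides it; move -5/4a to the remainder.
  leading term b: no divisor's leading term divides it; move -¼b to the remainder.
  leading term 1: no divisor's leading term divides it; move 1 to the remainder.
  remainder -5/4a - ¼b + 1 ≠ 0; add g_3 = -5/4a - ¼b + 1 to the basis.

S(f_1,g_3): lcm = ab. S = -a - ⅕b² - 6/5b.
  leading term a: subtract (⅘)·g_3 from -a - ⅕b² - 6/5b → -⅕b² - b - ⅘
  leading term b²: no divisor's leading term divides it; move -⅕b² to the remainder.
  leading term b: no divisor's leading term divides it; move -b to the remainder.
  leading term 1: no divisor's leading term divides it; move -⅘ to the remainder.
  remainder -⅕b² - b - ⅘ ≠ 0; add g_4 = -⅕b² - b - ⅘ to the basis.

The other S-polynomials (S(f_2,g_3), S(f_1,g_4), S(f_2,g_4), S(g_3,g_4)) all reduce to 0 modulo the current basis, so we have a Gröbner basis.
Inter-reduce: drop elements whose leading term is divisible by another's, tail-reduce, and make monic.

G = {a + ⅕b - ⅘, b² + 5b + 4}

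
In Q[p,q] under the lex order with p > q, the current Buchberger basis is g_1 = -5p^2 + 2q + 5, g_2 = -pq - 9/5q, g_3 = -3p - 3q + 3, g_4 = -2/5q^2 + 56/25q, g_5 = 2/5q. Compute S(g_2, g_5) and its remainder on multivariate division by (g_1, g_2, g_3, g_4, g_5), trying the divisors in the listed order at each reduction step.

lcm(LM(g_2), LM(g_5)) = pq.
S = (lcm/LT(g_2))·g_2 − (lcm/LT(g_5))·g_5 = 9/5q.
Reduce S modulo (g_1, g_2, g_3, g_4, g_5) in that order:
  leading term q: subtract (9/2)·g_5 from 9/5q → 0
The remainder is 0, so this S-polynomial contributes no new basis element.
An S-polynomial is built so that the two leading terms cancel; whether anything survives reduction is exactly the Gröbner-basis criterion.

S(g_2, g_5) = 9/5q; remainder on division = 0.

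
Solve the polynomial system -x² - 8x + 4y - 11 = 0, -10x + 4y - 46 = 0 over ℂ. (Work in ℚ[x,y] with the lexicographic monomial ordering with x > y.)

{(-5, -1), (7, 29)}

Compute a lex Gröbner basis by Buchberger's algorithm.
f_1 = -x² - 8x + 4y - 11, LT = x².
f_2 = -10x + 4y - 46, LT = x.

S(f_1,f_2): lcm = x². S = ⅖xy + 17/5x - 4y + 11.
  leading term xy: subtract (-1/25y)·f_2 from ⅖xy + 17/5x - 4y + 11 → 17/5x + 4/25y² - 146/25y + 11
  leading term x: subtract (-17/50)·f_2 from 17/5x + 4/25y² - 146/25y + 11 → 4/25y² - 112/25y - 116/25
  leading term y²: no divisor's leading term divides it; move 4/25y² to the remainder.
  leading term y: no divisor's leading term divides it; move -112/25y to the remainder.
  leading term 1: no divisor's leading term divides it; move -116/25 to the remainder.
  remainder 4/25y² - 112/25y - 116/25 ≠ 0; add h_3 = 4/25y² - 112/25y - 116/25 to the basis.

The other S-polynomials (S(f_1,h_3), S(f_2,h_3)) all reduce to 0 modulo the current basis, so we have a Gröbner basis.
Inter-reduce: drop elements whose leading term is divisible by another's, tail-reduce, and make monic.
Reduced Gröbner basis: {x - ⅖y + 23/5, y² - 28y - 29}.

A lex Gröbner basis eliminates variables successively. Here y² - 28y - 29 depends only on y, with roots {-1, 29}; lifting each root through the earlier basis elements recovers the full solutions.
  y = -1: the earlier basis element becomes x + 5 = 0, giving x = -5 — point (-5, -1).
  y = 29: the earlier basis element becomes x - 7 = 0, giving x = 7 — point (7, 29).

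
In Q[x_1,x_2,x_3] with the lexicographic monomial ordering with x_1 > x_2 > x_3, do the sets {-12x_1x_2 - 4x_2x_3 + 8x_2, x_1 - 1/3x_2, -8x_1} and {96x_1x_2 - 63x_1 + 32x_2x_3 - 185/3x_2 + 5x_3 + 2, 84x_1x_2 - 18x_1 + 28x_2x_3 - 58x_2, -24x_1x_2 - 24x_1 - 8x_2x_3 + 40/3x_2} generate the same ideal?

No, the ideals differ.

For a fixed monomial order, each ideal has a unique reduced Gröbner basis; comparing bases decides equality.
Buchberger on the first generating set:
f_1 = -12x_1x_2 - 4x_2x_3 + 8x_2, LT = x_1x_2.
f_2 = x_1 - 1/3x_2, LT = x_1.
f_3 = -8x_1, LT = x_1.

S(f_1,f_2): lcm = x_1x_2. S = 1/3x_2^2 + 1/3x_2x_3 - 2/3x_2.
  leading term x_2^2: no divisor's leading term divides it; move 1/3x_2^2 to the remainder.
  leading term x_2x_3: no divisor's leading term divides it; move 1/3x_2x_3 to the remainder.
  leading term x_2: no divisor's leading term divides it; move -2/3x_2 to the remainder.
  remainder 1/3x_2^2 + 1/3x_2x_3 - 2/3x_2 ≠ 0; add g_4 = 1/3x_2^2 + 1/3x_2x_3 - 2/3x_2 to the basis.

S(f_1,f_3): lcm = x_1x_2. S = 1/3x_2x_3 - 2/3x_2.
  leading term x_2x_3: no divisor's leading term divides it; move 1/3x_2x_3 to the remainder.
  leading term x_2: no divisor's leading term divides it; move -2/3x_2 to the remainder.
  remainder 1/3x_2x_3 - 2/3x_2 ≠ 0; add g_5 = 1/3x_2x_3 - 2/3x_2 to the basis.

S(f_2,f_3): lcm = x_1. S = -1/3x_2.
  leading term x_2: no divisor's leading term divides it; move -1/3x_2 to the remainder.
  remainder -1/3x_2 ≠ 0; add g_6 = -1/3x_2 to the basis.

The other S-polynomials (S(f_1,g_4), S(f_2,g_4), S(f_3,g_4), S(f_1,g_5), S(f_2,g_5), S(f_3,g_5), S(g_4,g_5), S(f_1,g_6), S(f_2,g_6), S(f_3,g_6), S(g_4,g_6), S(g_5,g_6)) all reduce to 0 modulo the current basis, so we have a Gröbner basis.
Inter-reduce: drop elements whose leading term is divisible by another's, tail-reduce, and make monic.
Reduced Gröbner basis: {x_1, x_2}.

Buchberger on the second generating set:
h_1 = 96x_1x_2 - 63x_1 + 32x_2x_3 - 185/3x_2 + 5x_3 + 2, LT = x_1x_2.
h_2 = 84x_1x_2 - 18x_1 + 28x_2x_3 - 58x_2, LT = x_1x_2.
h_3 = -24x_1x_2 - 24x_1 - 8x_2x_3 + 40/3x_2, LT = x_1x_2.

S(h_1,h_2): lcm = x_1x_2. S = -99/224x_1 + 97/2016x_2 + 5/96x_3 + 1/48.
  leading term x_1: no divisor's leading term divides it; move -99/224x_1 to the remainder.
  leading term x_2: no divisor's leading term divides it; move 97/2016x_2 to the remainder.
  leading term x_3: no divisor's leading term divides it; move 5/96x_3 to the remainder.
  leading term 1: no divisor's leading term divides it; move 1/48 to the remainder.
  remainder -99/224x_1 + 97/2016x_2 + 5/96x_3 + 1/48 ≠ 0; add k_4 = -99/224x_1 + 97/2016x_2 + 5/96x_3 + 1/48 to the basis.

S(h_1,h_3): lcm = x_1x_2. S = -53/32x_1 - 25/288x_2 + 5/96x_3 + 1/48.
  leading term x_1: subtract (371/99)·k_4 from -53/32x_1 - 25/288x_2 + 5/96x_3 + 1/48 → -238/891x_2 - 85/594x_3 - 17/297
  leading term x_2: no divisor's leading term divides it; move -238/891x_2 to the remainder.
  leading term x_3: no divisor's leading term divides it; move -85/594x_3 to the remainder.
  leading term 1: no divisor's leading term divides it; move -17/297 to the remainder.
  remainder -238/891x_2 - 85/594x_3 - 17/297 ≠ 0; add k_5 = -238/891x_2 - 85/594x_3 - 17/297 to the basis.

S(h_1,k_4): lcm = x_1x_2. S = -21/32x_1 + 97/891x_2^2 + 134/297x_2x_3 - 5657/9504x_2 + 5/96x_3 + 1/48.
  leading term x_1: subtract (49/33)·k_4 from -21/32x_1 + 97/891x_2^2 + 134/297x_2x_3 - 5657/9504x_2 + 5/96x_3 + 1/48 → 97/891x_2^2 + 134/297x_2x_3 - 2/3x_2 - 5/198x_3 - 1/99
  leading term x_2^2: subtract (-97/238x_2)·k_5 from 97/891x_2^2 + 134/297x_2x_3 - 2/3x_2 - 5/198x_3 - 1/99 → 11/28x_2x_3 - 2869/4158x_2 - 5/198x_3 - 1/99
  leading term x_2x_3: subtract (-9801/6664x_3)·k_5 from 11/28x_2x_3 - 2869/4158x_2 - 5/198x_3 - 1/99 → -2869/4158x_2 - 165/784x_3^2 - 4247/38808x_3 - 1/99
  leading term x_2: subtract (8607/3332)·k_5 from -2869/4158x_2 - 165/784x_3^2 - 4247/38808x_3 - 1/99 → -165/784x_3^2 + 51/196x_3 + 27/196
  leading term x_3^2: no divisor's leading term divides it; move -165/784x_3^2 to the remainder.
  leading term x_3: no divisor's leading term divides it; move 51/196x_3 to the remainder.
  leading term 1: no divisor's leading term divides it; move 27/196 to the remainder.
  remainder -165/784x_3^2 + 51/196x_3 + 27/196 ≠ 0; add k_6 = -165/784x_3^2 + 51/196x_3 + 27/196 to the basis.

The other S-polynomials (S(h_2,h_3), S(h_2,k_4), S(h_3,k_4), S(h_1,k_5), S(h_2,k_5), S(h_3,k_5), S(k_4,k_5), S(h_1,k_6), S(h_2,k_6), S(h_3,k_6), S(k_4,k_6), S(k_5,k_6)) all reduce to 0 modulo the current basis, so we have a Gröbner basis.
Inter-reduce: drop elements whose leading term is divisible by another's, tail-reduce, and make monic.
Reduced Gröbner basis: {x_1 - 5/84x_3 - 1/42, x_2 + 15/28x_3 + 3/14, x_3^2 - 68/55x_3 - 36/55}.

The bases are distinct; the ideals are different.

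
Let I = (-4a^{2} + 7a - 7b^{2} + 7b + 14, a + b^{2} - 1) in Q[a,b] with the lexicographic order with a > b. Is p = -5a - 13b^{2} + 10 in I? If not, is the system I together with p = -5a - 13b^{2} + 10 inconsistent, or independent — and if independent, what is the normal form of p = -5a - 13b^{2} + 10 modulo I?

First compute the reduced Gröbner basis of I by Buchberger's algorithm.
f_1 = -4a^{2} + 7a - 7b^{2} + 7b + 14, LT = a^{2}.
f_2 = a + b^{2} - 1, LT = a.

S(f_1,f_2): lcm = a^{2}. S = -ab^{2} - \tfrac{3}{4}a + \tfrac{7}{4}b^{2} - \tfrac{7}{4}b - \tfrac{7}{2}.
  reduce S modulo (f_1, f_2):
  remainder b^{4} + \tfrac{3}{2}b^{2} - \tfrac{7}{4}b - \tfrac{17}{4} ≠ 0; add h_3 = b^{4} + \tfrac{3}{2}b^{2} - \tfrac{7}{4}b - \tfrac{17}{4} to the basis.

The other S-polynomials (S(f_1,h_3), S(f_2,h_3)) all reduce to 0 modulo the current basis, so we have a Gröbner basis.
Inter-reduce: drop elements whose leading term is divisible by another's, tail-reduce, and make monic.
Reduced Gröbner basis: {a + b^{2} - 1, b^{4} + \tfrac{3}{2}b^{2} - \tfrac{7}{4}b - \tfrac{17}{4}}.
Label its elements g_1 = a + b^{2} - 1, g_2 = b^{4} + \tfrac{3}{2}b^{2} - \tfrac{7}{4}b - \tfrac{17}{4}.

Reduce p = -5a - 13b^{2} + 10 modulo G:
  leading term a: subtract (-5)·g_1 from -5a - 13b^{2} + 10 → -8b^{2} + 5
  leading term b^{2}: no divisor's leading term divides it; move -8b^{2} to the remainder.
  leading term 1: no divisor's leading term divides it; move 5 to the remainder.
  normal form = -8b^{2} + 5.
The normal form is nonzero, so p ∉ I. Since p minus its normal form lies in I, I + (p) = I + (r) where r = -8b^{2} + 5; decide whether this ideal is the whole ring.
Run Buchberger on G together with r (pairs among the g_i already reduce to 0 since G is a Gröbner basis):
g_1 = a + b^{2} - 1, LT = a.
g_2 = b^{4} + \tfrac{3}{2}b^{2} - \tfrac{7}{4}b - \tfrac{17}{4}, LT = b^{4}.
r = -8b^{2} + 5, LT = b^{2}.

S(g_2,r): lcm = b^{4}. S = \tfrac{17}{8}b^{2} - \tfrac{7}{4}b - \tfrac{17}{4}.
  reduce S modulo (g_1, g_2, r):
  remainder -\tfrac{7}{4}b - \tfrac{187}{64} ≠ 0; add m_4 = -\tfrac{7}{4}b - \tfrac{187}{64} to the basis.

S(g_2,m_4): lcm = b^{4}. S = -\tfrac{187}{112}b^{3} + \tfrac{3}{2}b^{2} - \tfrac{7}{4}b - \tfrac{17}{4}.
  reduce S modulo (g_1, g_2, r, m_4):
  remainder \tfrac{135645}{100352} ≠ 0; add m_5 = \tfrac{135645}{100352} to the basis.

The other S-polynomials (S(g_1,g_2), S(g_1,r), S(g_1,m_4), S(r,m_4), S(g_1,m_5), S(g_2,m_5), S(r,m_5), S(m_4,m_5)) all reduce to 0 modulo the current basis, so we have a Gröbner basis.
Inter-reduce: drop elements whose leading term is divisible by another's, tail-reduce, and make monic.
Reduced Gröbner basis: {1}.
The reduced Gröbner basis of I + (p) is {1}: the ideal is the whole ring, so the enlarged system has no common solution — adjoining p is inconsistent.

Adjoining -5a - 13b^{2} + 10 makes the ideal the whole ring: the system is inconsistent.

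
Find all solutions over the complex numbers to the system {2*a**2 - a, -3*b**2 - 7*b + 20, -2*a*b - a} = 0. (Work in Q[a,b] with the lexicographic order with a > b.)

Compute a lex Gröbner basis by Buchberger's algorithm.
f_1 = 2*a**2 - a, LT = a**2.
f_2 = -3*b**2 - 7*b + 20, LT = b**2.
f_3 = -2*a*b - a, LT = a*b.

S(f_2,f_3): lcm = a*b**2. S = 11/6*a*b - 20/3*a.
  reduce S modulo (f_1, f_2, f_3):
  remainder -91/12*a ≠ 0; add h_4 = -91/12*a to the basis.

The other S-polynomials (S(f_1,f_2), S(f_1,f_3), S(f_1,h_4), S(f_2,h_4), S(f_3,h_4)) all reduce to 0 modulo the current basis, so we have a Gröbner basis.
Inter-reduce: drop elements whose leading term is divisible by another's, tail-reduce, and make monic.
Reduced Gröbner basis: {a, b**2 + 7/3*b - 20/3}.

From the last basis element, b**2 + 7/3*b - 20/3 = 0, so b takes values in {-4, 5/3}. Each choice, substituted upward through the basis, yields the corresponding point(s) of the solution set.
  b = -4: the earlier basis element becomes a = 0, giving a = 0 — point (0, -4).
  b = 5/3: the earlier basis element becomes a = 0, giving a = 0 — point (0, 5/3).
This is the nonlinear analogue of row-reducing a linear system.

{(0, -4), (0, 5/3)}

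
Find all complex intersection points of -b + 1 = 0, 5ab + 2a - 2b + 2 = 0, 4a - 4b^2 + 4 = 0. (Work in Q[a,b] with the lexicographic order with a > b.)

{(0, 1)}

Compute a lex Gröbner basis by Buchberger's algorithm.
f_1 = -b + 1, LT = b.
f_2 = 5ab + 2a - 2b + 2, LT = ab.
f_3 = 4a - 4b^2 + 4, LT = a.

The S-polynomials (S(f_1,f_2), S(f_1,f_3), S(f_2,f_3)) all reduce to 0 modulo the current basis, so we have a Gröbner basis.
Inter-reduce: drop elements whose leading term is divisible by another's, tail-reduce, and make monic.
Reduced Gröbner basis: {a, b - 1}.

Since the basis is lex-ordered, b - 1 is univariate in b. Its roots are {1}. Back-substituting each root into the other basis elements fixes the other coordinates.
  b = 1: the earlier basis element becomes a = 0, giving a = 0 — point (0, 1).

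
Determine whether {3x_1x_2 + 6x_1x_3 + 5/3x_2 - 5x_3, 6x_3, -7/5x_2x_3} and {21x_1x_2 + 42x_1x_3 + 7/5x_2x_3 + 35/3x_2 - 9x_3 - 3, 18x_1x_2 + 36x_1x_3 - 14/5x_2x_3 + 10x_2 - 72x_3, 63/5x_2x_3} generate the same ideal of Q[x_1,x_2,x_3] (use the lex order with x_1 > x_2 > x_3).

No, the ideals differ.

Equality of ideals is decidable: compute both reduced Gröbner bases (unique for the ordering) and check whether they agree.
Buchberger on the first generating set:
f_1 = 3x_1x_2 + 6x_1x_3 + 5/3x_2 - 5x_3, LT = x_1x_2.
f_2 = 6x_3, LT = x_3.
f_3 = -7/5x_2x_3, LT = x_2x_3.

The S-polynomials (S(f_1,f_2), S(f_1,f_3), S(f_2,f_3)) all reduce to 0 modulo the current basis, so we have a Gröbner basis.
Inter-reduce: drop elements whose leading term is divisible by another's, tail-reduce, and make monic.
Reduced Gröbner basis: {x_1x_2 + 5/9x_2, x_3}.

Buchberger on the second generating set:
h_1 = 21x_1x_2 + 42x_1x_3 + 7/5x_2x_3 + 35/3x_2 - 9x_3 - 3, LT = x_1x_2.
h_2 = 18x_1x_2 + 36x_1x_3 - 14/5x_2x_3 + 10x_2 - 72x_3, LT = x_1x_2.
h_3 = 63/5x_2x_3, LT = x_2x_3.

S(h_1,h_2): lcm = x_1x_2. S = 2/9x_2x_3 + 25/7x_3 - 1/7.
  reduce S modulo (h_1, h_2, h_3):
  remainder 25/7x_3 - 1/7 ≠ 0; add k_4 = 25/7x_3 - 1/7 to the basis.

S(h_1,h_3): lcm = x_1x_2x_3. S = 2x_1x_3^2 + 1/15x_2x_3^2 + 5/9x_2x_3 - 3/7x_3^2 - 1/7x_3.
  reduce S modulo (h_1, h_2, h_3, k_4):
  remainder 2/625x_1 - 4/625 ≠ 0; add k_5 = 2/625x_1 - 4/625 to the basis.

S(h_3,k_4): lcm = x_2x_3. S = 1/25x_2.
  reduce S modulo (h_1, h_2, h_3, k_4, k_5):
  remainder 1/25x_2 ≠ 0; add k_6 = 1/25x_2 to the basis.

The other S-polynomials (S(h_2,h_3), S(h_1,k_4), S(h_2,k_4), S(h_1,k_5), S(h_2,k_5), S(h_3,k_5), S(k_4,k_5), S(h_1,k_6), S(h_2,k_6), S(h_3,k_6), S(k_4,k_6), S(k_5,k_6)) all reduce to 0 modulo the current basis, so we have a Gröbner basis.
Inter-reduce: drop elements whose leading term is divisible by another's, tail-reduce, and make monic.
Reduced Gröbner basis: {x_1 - 2, x_2, x_3 - 1/25}.

The bases are distinct; the ideals are different.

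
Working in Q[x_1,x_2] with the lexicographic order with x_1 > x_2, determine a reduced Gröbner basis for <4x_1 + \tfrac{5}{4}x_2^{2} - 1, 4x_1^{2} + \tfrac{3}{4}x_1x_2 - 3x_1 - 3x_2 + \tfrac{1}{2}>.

G = {x_1 + \tfrac{5}{16}x_2^{2} - \tfrac{1}{4}, x_2^{4} - \tfrac{3}{5}x_2^{3} + \tfrac{4}{5}x_2^{2} - \tfrac{36}{5}x_2}

f_1 = 4x_1 + \tfrac{5}{4}x_2^{2} - 1, LT = x_1.
f_2 = 4x_1^{2} + \tfrac{3}{4}x_1x_2 - 3x_1 - 3x_2 + \tfrac{1}{2}, LT = x_1^{2}.

S(f_1,f_2): lcm = x_1^{2}. S = \tfrac{5}{16}x_1x_2^{2} - \tfrac{3}{16}x_1x_2 + \tfrac{1}{2}x_1 + \tfrac{3}{4}x_2 - \tfrac{1}{8}.
  reduce S modulo (f_1, f_2):
  remainder -\tfrac{25}{256}x_2^{4} + \tfrac{15}{256}x_2^{3} - \tfrac{5}{64}x_2^{2} + \tfrac{45}{64}x_2 ≠ 0; add g_3 = -\tfrac{25}{256}x_2^{4} + \tfrac{15}{256}x_2^{3} - \tfrac{5}{64}x_2^{2} + \tfrac{45}{64}x_2 to the basis.

The other S-polynomials (S(f_1,g_3), S(f_2,g_3)) all reduce to 0 modulo the current basis, so we have a Gröbner basis.
Inter-reduce: drop elements whose leading term is divisible by another's, tail-reduce, and make monic.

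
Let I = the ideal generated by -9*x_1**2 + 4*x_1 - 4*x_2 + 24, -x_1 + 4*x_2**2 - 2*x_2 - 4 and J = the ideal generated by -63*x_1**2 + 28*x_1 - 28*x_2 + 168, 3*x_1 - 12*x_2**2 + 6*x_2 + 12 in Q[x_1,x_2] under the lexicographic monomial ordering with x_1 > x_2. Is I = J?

Equality of ideals is decidable: compute both reduced Gröbner bases (unique for the ordering) and check whether they agree.
Buchberger on the first generating set:
f_1 = -9*x_1**2 + 4*x_1 - 4*x_2 + 24, LT = x_1**2.
f_2 = -x_1 + 4*x_2**2 - 2*x_2 - 4, LT = x_1.

S(f_1,f_2): lcm = x_1**2. S = 4*x_1*x_2**2 - 2*x_1*x_2 - 40/9*x_1 + 4/9*x_2 - 8/3.
  leading term x_1*x_2**2: subtract (-4*x_2**2)·f_2 from 4*x_1*x_2**2 - 2*x_1*x_2 - 40/9*x_1 + 4/9*x_2 - 8/3 → -2*x_1*x_2 - 40/9*x_1 + 16*x_2**4 - 8*x_2**3 - 16*x_2**2 + 4/9*x_2 - 8/3
  leading term x_1*x_2: subtract (2*x_2)·f_2 from -2*x_1*x_2 - 40/9*x_1 + 16*x_2**4 - 8*x_2**3 - 16*x_2**2 + 4/9*x_2 - 8/3 → -40/9*x_1 + 16*x_2**4 - 16*x_2**3 - 12*x_2**2 + 76/9*x_2 - 8/3
  leading term x_1: subtract (40/9)·f_2 from -40/9*x_1 + 16*x_2**4 - 16*x_2**3 - 12*x_2**2 + 76/9*x_2 - 8/3 → 16*x_2**4 - 16*x_2**3 - 268/9*x_2**2 + 52/3*x_2 + 136/9
  leading term x_2**4: no divisor's leading term divides it; move 16*x_2**4 to the remainder.
  leading term x_2**3: no divisor's leading term divides it; move -16*x_2**3 to the remainder.
  leading term x_2**2: no divisor's leading term divides it; move -268/9*x_2**2 to the remainder.
  leading term x_2: no divisor's leading term divides it; move 52/3*x_2 to the remainder.
  leading term 1: no divisor's leading term divides it; move 136/9 to the remainder.
  remainder 16*x_2**4 - 16*x_2**3 - 268/9*x_2**2 + 52/3*x_2 + 136/9 ≠ 0; add g_3 = 16*x_2**4 - 16*x_2**3 - 268/9*x_2**2 + 52/3*x_2 + 136/9 to the basis.

The other S-polynomials (S(f_1,g_3), S(f_2,g_3)) all reduce to 0 modulo the current basis, so we have a Gröbner basis.
Inter-reduce: drop elements whose leading term is divisible by another's, tail-reduce, and make monic.
Reduced Gröbner basis: {x_1 - 4*x_2**2 + 2*x_2 + 4, x_2**4 - x_2**3 - 67/36*x_2**2 + 13/12*x_2 + 17/18}.

Buchberger on the second generating set:
h_1 = -63*x_1**2 + 28*x_1 - 28*x_2 + 168, LT = x_1**2.
h_2 = 3*x_1 - 12*x_2**2 + 6*x_2 + 12, LT = x_1.

S(h_1,h_2): lcm = x_1**2. S = 4*x_1*x_2**2 - 2*x_1*x_2 - 40/9*x_1 + 4/9*x_2 - 8/3.
  leading term x_1*x_2**2: subtract (4/3*x_2**2)·h_2 from 4*x_1*x_2**2 - 2*x_1*x_2 - 40/9*x_1 + 4/9*x_2 - 8/3 → -2*x_1*x_2 - 40/9*x_1 + 16*x_2**4 - 8*x_2**3 - 16*x_2**2 + 4/9*x_2 - 8/3
  leading term x_1*x_2: subtract (-2/3*x_2)·h_2 from -2*x_1*x_2 - 40/9*x_1 + 16*x_2**4 - 8*x_2**3 - 16*x_2**2 + 4/9*x_2 - 8/3 → -40/9*x_1 + 16*x_2**4 - 16*x_2**3 - 12*x_2**2 + 76/9*x_2 - 8/3
  leading term x_1: subtract (-40/27)·h_2 from -40/9*x_1 + 16*x_2**4 - 16*x_2**3 - 12*x_2**2 + 76/9*x_2 - 8/3 → 16*x_2**4 - 16*x_2**3 - 268/9*x_2**2 + 52/3*x_2 + 136/9
  leading term x_2**4: no divisor's leading term divides it; move 16*x_2**4 to the remainder.
  leading term x_2**3: no divisor's leading term divides it; move -16*x_2**3 to the remainder.
  leading term x_2**2: no divisor's leading term divides it; move -268/9*x_2**2 to the remainder.
  leading term x_2: no divisor's leading term divides it; move 52/3*x_2 to the remainder.
  leading term 1: no divisor's leading term divides it; move 136/9 to the remainder.
  remainder 16*x_2**4 - 16*x_2**3 - 268/9*x_2**2 + 52/3*x_2 + 136/9 ≠ 0; add k_3 = 16*x_2**4 - 16*x_2**3 - 268/9*x_2**2 + 52/3*x_2 + 136/9 to the basis.

The other S-polynomials (S(h_1,k_3), S(h_2,k_3)) all reduce to 0 modulo the current basis, so we have a Gröbner basis.
Inter-reduce: drop elements whose leading term is divisible by another's, tail-reduce, and make monic.
Reduced Gröbner basis: {x_1 - 4*x_2**2 + 2*x_2 + 4, x_2**4 - x_2**3 - 67/36*x_2**2 + 13/12*x_2 + 17/18}.

These coincide, so the ideals are equal.

Yes, the ideals are equal.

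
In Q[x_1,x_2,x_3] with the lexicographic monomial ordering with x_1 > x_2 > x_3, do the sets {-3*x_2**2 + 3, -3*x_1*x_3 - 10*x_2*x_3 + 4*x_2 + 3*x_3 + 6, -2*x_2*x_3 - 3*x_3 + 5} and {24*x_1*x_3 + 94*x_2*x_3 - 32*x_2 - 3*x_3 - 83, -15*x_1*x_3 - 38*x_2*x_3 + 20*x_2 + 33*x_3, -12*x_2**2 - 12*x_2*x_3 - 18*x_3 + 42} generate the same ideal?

Equality of ideals is decidable: compute both reduced Gröbner bases (unique for the ordering) and check whether they agree.
Buchberger on the first generating set:
f_1 = -3*x_2**2 + 3, LT = x_2**2.
f_2 = -3*x_1*x_3 - 10*x_2*x_3 + 4*x_2 + 3*x_3 + 6, LT = x_1*x_3.
f_3 = -2*x_2*x_3 - 3*x_3 + 5, LT = x_2*x_3.

S(f_1,f_3): lcm = x_2**2*x_3. S = -3/2*x_2*x_3 + 5/2*x_2 - x_3.
  reduce S modulo (f_1, f_2, f_3):
  remainder 5/2*x_2 + 5/4*x_3 - 15/4 ≠ 0; add g_4 = 5/2*x_2 + 5/4*x_3 - 15/4 to the basis.

S(f_2,f_3): lcm = x_1*x_2*x_3. S = -3/2*x_1*x_3 + 5/2*x_1 + 10/3*x_2**2*x_3 - 4/3*x_2**2 - x_2*x_3 - 2*x_2.
  reduce S modulo (f_1, f_2, f_3, g_4):
  remainder 5/2*x_1 - 13/6*x_3 - 1/3 ≠ 0; add g_5 = 5/2*x_1 - 13/6*x_3 - 1/3 to the basis.

S(f_3,g_4): lcm = x_2*x_3. S = -1/2*x_3**2 + 3*x_3 - 5/2.
  reduce S modulo (f_1, f_2, f_3, g_4, g_5):
  remainder -1/2*x_3**2 + 3*x_3 - 5/2 ≠ 0; add g_6 = -1/2*x_3**2 + 3*x_3 - 5/2 to the basis.

The other S-polynomials (S(f_1,f_2), S(f_1,g_4), S(f_2,g_4), S(f_1,g_5), S(f_2,g_5), S(f_3,g_5), S(g_4,g_5), S(f_1,g_6), S(f_2,g_6), S(f_3,g_6), S(g_4,g_6), S(g_5,g_6)) all reduce to 0 modulo the current basis, so we have a Gröbner basis.
Inter-reduce: drop elements whose leading term is divisible by another's, tail-reduce, and make monic.
Reduced Gröbner basis: {x_1 - 13/15*x_3 - 2/15, x_2 + 1/2*x_3 - 3/2, x_3**2 - 6*x_3 + 5}.

Buchberger on the second generating set:
h_1 = 24*x_1*x_3 + 94*x_2*x_3 - 32*x_2 - 3*x_3 - 83, LT = x_1*x_3.
h_2 = -15*x_1*x_3 - 38*x_2*x_3 + 20*x_2 + 33*x_3, LT = x_1*x_3.
h_3 = -12*x_2**2 - 12*x_2*x_3 - 18*x_3 + 42, LT = x_2**2.

S(h_1,h_2): lcm = x_1*x_3. S = 83/60*x_2*x_3 + 83/40*x_3 - 83/24.
  reduce S modulo (h_1, h_2, h_3):
  remainder 83/60*x_2*x_3 + 83/40*x_3 - 83/24 ≠ 0; add k_4 = 83/60*x_2*x_3 + 83/40*x_3 - 83/24 to the basis.

S(h_1,k_4): lcm = x_1*x_2*x_3. S = -3/2*x_1*x_3 + 5/2*x_1 + 47/12*x_2**2*x_3 - 4/3*x_2**2 - 1/8*x_2*x_3 - 83/24*x_2.
  reduce S modulo (h_1, h_2, h_3, k_4):
  remainder 5/2*x_1 - 131/24*x_2 - 235/48*x_3 + 377/48 ≠ 0; add k_5 = 5/2*x_1 - 131/24*x_2 - 235/48*x_3 + 377/48 to the basis.

S(h_2,k_4): lcm = x_1*x_2*x_3. S = -3/2*x_1*x_3 + 5/2*x_1 + 38/15*x_2**2*x_3 - 4/3*x_2**2 - 11/5*x_2*x_3.
  reduce S modulo (h_1, h_2, h_3, k_4, k_5):
  remainder 83/24*x_2 + 83/48*x_3 - 83/16 ≠ 0; add k_6 = 83/24*x_2 + 83/48*x_3 - 83/16 to the basis.

S(h_1,k_5): lcm = x_1*x_3. S = 61/10*x_2*x_3 - 4/3*x_2 + 47/24*x_3**2 - 49/15*x_3 - 83/24.
  reduce S modulo (h_1, h_2, h_3, k_4, k_5, k_6):
  remainder 47/24*x_3**2 - 47/4*x_3 + 235/24 ≠ 0; add k_7 = 47/24*x_3**2 - 47/4*x_3 + 235/24 to the basis.

The other S-polynomials (S(h_1,h_3), S(h_2,h_3), S(h_3,k_4), S(h_2,k_5), S(h_3,k_5), S(k_4,k_5), S(h_1,k_6), S(h_2,k_6), S(h_3,k_6), S(k_4,k_6), S(k_5,k_6), S(h_1,k_7), S(h_2,k_7), S(h_3,k_7), S(k_4,k_7), S(k_5,k_7), S(k_6,k_7)) all reduce to 0 modulo the current basis, so we have a Gröbner basis.
Inter-reduce: drop elements whose leading term is divisible by another's, tail-reduce, and make monic.
Reduced Gröbner basis: {x_1 - 13/15*x_3 - 2/15, x_2 + 1/2*x_3 - 3/2, x_3**2 - 6*x_3 + 5}.

Same reduced basis, so the two generating sets span the same ideal.
The same test decides containment: I ⊆ J iff every generator of I reduces to 0 modulo a Gröbner basis of J.

Yes, the ideals are equal.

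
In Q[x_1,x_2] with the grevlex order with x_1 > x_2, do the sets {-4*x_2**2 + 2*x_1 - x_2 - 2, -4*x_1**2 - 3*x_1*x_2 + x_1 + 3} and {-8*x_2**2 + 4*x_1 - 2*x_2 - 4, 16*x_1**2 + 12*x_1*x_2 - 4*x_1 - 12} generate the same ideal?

Since reduced Gröbner bases are canonical representatives of ideals under a given ordering, it suffices to compute and compare them.
Buchberger on the first generating set:
f_1 = -4*x_2**2 + 2*x_1 - x_2 - 2, LT = x_2**2.
f_2 = -4*x_1**2 - 3*x_1*x_2 + x_1 + 3, LT = x_1**2.

The S-polynomials (S(f_1,f_2)) all reduce to 0 modulo the current basis, so we have a Gröbner basis.
Inter-reduce: drop elements whose leading term is divisible by another's, tail-reduce, and make monic.
Reduced Gröbner basis: {x_1**2 + 3/4*x_1*x_2 - 1/4*x_1 - 3/4, x_2**2 - 1/2*x_1 + 1/4*x_2 + 1/2}.

Buchberger on the second generating set:
h_1 = -8*x_2**2 + 4*x_1 - 2*x_2 - 4, LT = x_2**2.
h_2 = 16*x_1**2 + 12*x_1*x_2 - 4*x_1 - 12, LT = x_1**2.

The S-polynomials (S(h_1,h_2)) all reduce to 0 modulo the current basis, so we have a Gröbner basis.
Inter-reduce: drop elements whose leading term is divisible by another's, tail-reduce, and make monic.
Reduced Gröbner basis: {x_1**2 + 3/4*x_1*x_2 - 1/4*x_1 - 3/4, x_2**2 - 1/2*x_1 + 1/4*x_2 + 1/2}.

The two bases agree; hence the ideals are identical.
The same test decides containment: I ⊆ J iff every generator of I reduces to 0 modulo a Gröbner basis of J.

Yes, the ideals are equal.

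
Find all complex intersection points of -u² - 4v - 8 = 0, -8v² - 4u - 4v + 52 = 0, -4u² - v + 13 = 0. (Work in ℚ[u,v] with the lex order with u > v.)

Compute a lex Gröbner basis by Buchberger's algorithm.
f_1 = -u² - 4v - 8, LT = u².
f_2 = -4u - 8v² - 4v + 52, LT = u.
f_3 = -4u² - v + 13, LT = u².

S(f_1,f_2): lcm = u². S = -2uv² - uv + 13u + 4v + 8.
  leading term uv²: subtract (½v²)·f_2 from -2uv² - uv + 13u + 4v + 8 → -uv + 13u + 4v⁴ + 2v³ - 26v² + 4v + 8
  leading term uv: subtract (¼v)·f_2 from -uv + 13u + 4v⁴ + 2v³ - 26v² + 4v + 8 → 13u + 4v⁴ + 4v³ - 25v² - 9v + 8
  leading term u: subtract (-13/4)·f_2 from 13u + 4v⁴ + 4v³ - 25v² - 9v + 8 → 4v⁴ + 4v³ - 51v² - 22v + 177
  leading term v⁴: no divisor's leading term divides it; move 4v⁴ to the remainder.
  leading term v³: no divisor's leading term divides it; move 4v³ to the remainder.
  leading term v²: no divisor's leading term divides it; move -51v² to the remainder.
  leading term v: no divisor's leading term divides it; move -22v to the remainder.
  leading term 1: no divisor's leading term divides it; move 177 to the remainder.
  remainder 4v⁴ + 4v³ - 51v² - 22v + 177 ≠ 0; add h_4 = 4v⁴ + 4v³ - 51v² - 22v + 177 to the basis.

S(f_1,f_3): lcm = u². S = 15/4v + 45/4.
  leading term v: no divisor's leading term divides it; move 15/4v to the remainder.
  leading term 1: no divisor's leading term divides it; move 45/4 to the remainder.
  remainder 15/4v + 45/4 ≠ 0; add h_5 = 15/4v + 45/4 to the basis.

The other S-polynomials (S(f_2,f_3), S(f_1,h_4), S(f_2,h_4), S(f_3,h_4), S(f_1,h_5), S(f_2,h_5), S(f_3,h_5), S(h_4,h_5)) all reduce to 0 modulo the current basis, so we have a Gröbner basis.
Inter-reduce: drop elements whose leading term is divisible by another's, tail-reduce, and make monic.
Reduced Gröbner basis: {u + 2, v + 3}.

Since the basis is lex-ordered, v + 3 is univariate in v. Its roots are {-3}. Back-substituting each root into the other basis elements fixes the other coordinates.
  v = -3: the earlier basis element becomes u + 2 = 0, giving u = -2 — point (-2, -3).
This is the nonlinear analogue of row-reducing a linear system.

{(-2, -3)}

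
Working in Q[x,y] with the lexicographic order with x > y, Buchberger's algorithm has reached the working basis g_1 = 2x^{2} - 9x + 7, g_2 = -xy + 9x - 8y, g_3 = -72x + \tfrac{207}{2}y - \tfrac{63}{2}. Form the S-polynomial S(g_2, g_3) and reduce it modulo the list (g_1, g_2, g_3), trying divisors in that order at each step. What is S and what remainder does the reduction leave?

S(g_2, g_3) = -9x + \tfrac{23}{16}y^{2} + \tfrac{121}{16}y; remainder on division = \tfrac{23}{16}y^{2} - \tfrac{43}{8}y + \tfrac{63}{16}.

lcm(LM(g_2), LM(g_3)) = xy.
S = (lcm/LT(g_2))·g_2 − (lcm/LT(g_3))·g_3 = -9x + \tfrac{23}{16}y^{2} + \tfrac{121}{16}y.
Reduce S modulo (g_1, g_2, g_3) in that order:
  leading term x: subtract (\tfrac{1}{8})·g_3 from -9x + \tfrac{23}{16}y^{2} + \tfrac{121}{16}y → \tfrac{23}{16}y^{2} - \tfrac{43}{8}y + \tfrac{63}{16}
  leading term y^{2}: no divisor's leading term divides it; move \tfrac{23}{16}y^{2} to the remainder.
  leading term y: no divisor's leading term divides it; move -\tfrac{43}{8}y to the remainder.
  leading term 1: no divisor's leading term divides it; move \tfrac{63}{16} to the remainder.
The remainder \tfrac{23}{16}y^{2} - \tfrac{43}{8}y + \tfrac{63}{16} is nonzero, so it would be added as the next basis element.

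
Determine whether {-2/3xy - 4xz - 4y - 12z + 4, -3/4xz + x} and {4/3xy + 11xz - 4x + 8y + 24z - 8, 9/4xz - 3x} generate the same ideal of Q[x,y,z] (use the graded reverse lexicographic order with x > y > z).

Two ideals are equal iff their reduced Gröbner bases coincide (the reduced basis is unique for a fixed ordering).
Buchberger on the first generating set:
f_1 = -2/3xy - 4xz - 4y - 12z + 4, LT = xy.
f_2 = -3/4xz + x, LT = xz.

S(f_1,f_2): lcm = xyz. S = 6xz^2 + 4/3xy + 6yz + 18z^2 - 6z.
  leading term xz^2: subtract (-8z)·f_2 from 6xz^2 + 4/3xy + 6yz + 18z^2 - 6z → 4/3xy + 8xz + 6yz + 18z^2 - 6z
  leading term xy: subtract (-2)·f_1 from 4/3xy + 8xz + 6yz + 18z^2 - 6z → 6yz + 18z^2 - 8y - 30z + 8
  leading term yz: no divisor's leading term divides it; move 6yz to the remainder.
  leading term z^2: no divisor's leading term divides it; move 18z^2 to the remainder.
  leading term y: no divisor's leading term divides it; move -8y to the remainder.
  leading term z: no divisor's leading term divides it; move -30z to the remainder.
  leading term 1: no divisor's leading term divides it; move 8 to the remainder.
  remainder 6yz + 18z^2 - 8y - 30z + 8 ≠ 0; add g_3 = 6yz + 18z^2 - 8y - 30z + 8 to the basis.

S(f_1,g_3): lcm = xyz. S = 3xz^2 + 4/3xy + 5xz + 6yz + 18z^2 - 4/3x - 6z.
  leading term xz^2: subtract (-4z)·f_2 from 3xz^2 + 4/3xy + 5xz + 6yz + 18z^2 - 4/3x - 6z → 4/3xy + 9xz + 6yz + 18z^2 - 4/3x - 6z
  leading term xy: subtract (-2)·f_1 from 4/3xy + 9xz + 6yz + 18z^2 - 4/3x - 6z → xz + 6yz + 18z^2 - 4/3x - 8y - 30z + 8
  leading term xz: subtract (-4/3)·f_2 from xz + 6yz + 18z^2 - 4/3x - 8y - 30z + 8 → 6yz + 18z^2 - 8y - 30z + 8
  leading term yz: subtract (1)·g_3 from 6yz + 18z^2 - 8y - 30z + 8 → 0
  remainder 0.

S(f_2,g_3): lcm = xyz. S = -3xz^2 + 5xz - 4/3x.
  leading term xz^2: subtract (4z)·f_2 from -3xz^2 + 5xz - 4/3x → xz - 4/3x
  leading term xz: subtract (-4/3)·f_2 from xz - 4/3x → 0
  remainder 0.

Every S-polynomial of the final basis reduces to 0, so we have a Gröbner basis.
Inter-reduce: drop elements whose leading term is divisible by another's, tail-reduce, and make monic.
Reduced Gröbner basis: {xy + 8x + 6y + 18z - 6, xz - 4/3x, yz + 3z^2 - 4/3y - 5z + 4/3}.

Buchberger on the second generating set:
h_1 = 4/3xy + 11xz - 4x + 8y + 24z - 8, LT = xy.
h_2 = 9/4xz - 3x, LT = xz.

S(h_1,h_2): lcm = xyz. S = 33/4xz^2 + 4/3xy - 3xz + 6yz + 18z^2 - 6z.
  leading term xz^2: subtract (11/3z)·h_2 from 33/4xz^2 + 4/3xy - 3xz + 6yz + 18z^2 - 6z → 4/3xy + 8xz + 6yz + 18z^2 - 6z
  leading term xy: subtract (1)·h_1 from 4/3xy + 8xz + 6yz + 18z^2 - 6z → -3xz + 6yz + 18z^2 + 4x - 8y - 30z + 8
  leading term xz: subtract (-4/3)·h_2 from -3xz + 6yz + 18z^2 + 4x - 8y - 30z + 8 → 6yz + 18z^2 - 8y - 30z + 8
  leading term yz: no divisor's leading term divides it; move 6yz to the remainder.
  leading term z^2: no divisor's leading term divides it; move 18z^2 to the remainder.
  leading term y: no divisor's leading term divides it; move -8y to the remainder.
  leading term z: no divisor's leading term divides it; move -30z to the remainder.
  leading term 1: no divisor's leading term divides it; move 8 to the remainder.
  remainder 6yz + 18z^2 - 8y - 30z + 8 ≠ 0; add k_3 = 6yz + 18z^2 - 8y - 30z + 8 to the basis.

S(h_1,k_3): lcm = xyz. S = 21/4xz^2 + 4/3xy + 2xz + 6yz + 18z^2 - 4/3x - 6z.
  leading term xz^2: subtract (7/3z)·h_2 from 21/4xz^2 + 4/3xy + 2xz + 6yz + 18z^2 - 4/3x - 6z → 4/3xy + 9xz + 6yz + 18z^2 - 4/3x - 6z
  leading term xy: subtract (1)·h_1 from 4/3xy + 9xz + 6yz + 18z^2 - 4/3x - 6z → -2xz + 6yz + 18z^2 + 8/3x - 8y - 30z + 8
  leading term xz: subtract (-8/9)·h_2 from -2xz + 6yz + 18z^2 + 8/3x - 8y - 30z + 8 → 6yz + 18z^2 - 8y - 30z + 8
  leading term yz: subtract (1)·k_3 from 6yz + 18z^2 - 8y - 30z + 8 → 0
  remainder 0.

S(h_2,k_3): lcm = xyz. S = -3xz^2 + 5xz - 4/3x.
  leading term xz^2: subtract (-4/3z)·h_2 from -3xz^2 + 5xz - 4/3x → xz - 4/3x
  leading term xz: subtract (4/9)·h_2 from xz - 4/3x → 0
  remainder 0.

Every S-polynomial of the final basis reduces to 0, so we have a Gröbner basis.
Inter-reduce: drop elements whose leading term is divisible by another's, tail-reduce, and make monic.
Reduced Gröbner basis: {xy + 8x + 6y + 18z - 6, xz - 4/3x, yz + 3z^2 - 4/3y - 5z + 4/3}.

These coincide, so the ideals are equal.

Yes, the ideals are equal.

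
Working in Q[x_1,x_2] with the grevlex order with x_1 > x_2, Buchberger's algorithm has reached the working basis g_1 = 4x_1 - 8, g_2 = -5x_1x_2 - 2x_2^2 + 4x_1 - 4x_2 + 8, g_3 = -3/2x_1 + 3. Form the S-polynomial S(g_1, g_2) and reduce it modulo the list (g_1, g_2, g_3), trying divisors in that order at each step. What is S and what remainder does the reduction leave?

S(g_1, g_2) = -2/5x_2^2 + 4/5x_1 - 14/5x_2 + 8/5; remainder on division = -2/5x_2^2 - 14/5x_2 + 16/5.

lcm(LM(g_1), LM(g_2)) = x_1x_2.
S = (lcm/LT(g_1))·g_1 − (lcm/LT(g_2))·g_2 = -2/5x_2^2 + 4/5x_1 - 14/5x_2 + 8/5.
Reduce S modulo (g_1, g_2, g_3) in that order:
  leading term x_2^2: no divisor's leading term divides it; move -2/5x_2^2 to the remainder.
  leading term x_1: subtract (1/5)·g_1 from 4/5x_1 - 14/5x_2 + 8/5 → -14/5x_2 + 16/5
  leading term x_2: no divisor's leading term divides it; move -14/5x_2 to the remainder.
  leading term 1: no divisor's leading term divides it; move 16/5 to the remainder.
The remainder -2/5x_2^2 - 14/5x_2 + 16/5 is nonzero, so it would be added as the next basis element.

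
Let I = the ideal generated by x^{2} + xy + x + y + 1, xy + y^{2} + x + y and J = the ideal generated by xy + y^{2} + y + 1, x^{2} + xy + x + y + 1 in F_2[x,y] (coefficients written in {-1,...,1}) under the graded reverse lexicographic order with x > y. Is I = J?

No, the ideals differ.

Two ideals are equal iff their reduced Gröbner bases coincide (the reduced basis is unique for a fixed ordering).
Buchberger on the first generating set:
f_1 = x^{2} + xy + x + y + 1, LT = x^{2}.
f_2 = xy + y^{2} + x + y, LT = xy.

S(f_1,f_2): lcm = x^{2}y. S = x^{2} + y^{2} + y.
  leading term x^{2}: subtract (1)·f_1 from x^{2} + y^{2} + y → xy + y^{2} + x + 1
  leading term xy: subtract (1)·f_2 from xy + y^{2} + x + 1 → y + 1
  leading term y: no divisor's leading term divides it; move y to the remainder.
  leading term 1: no divisor's leading term divides it; move 1 to the remainder.
  remainder y + 1 ≠ 0; add g_3 = y + 1 to the basis.

S(f_1,g_3): leading monomials are coprime, so the S-polynomial reduces to 0 (Buchberger's first criterion).
S(f_2,g_3): lcm = xy. S = y^{2} + y.
  leading term y^{2}: subtract (y)·g_3 from y^{2} + y → 0
  remainder 0.

Every S-polynomial of the final basis reduces to 0, so we have a Gröbner basis.
Inter-reduce: drop elements whose leading term is divisible by another's, tail-reduce, and make monic.
Reduced Gröbner basis: {x^{2}, y + 1}.

Buchberger on the second generating set:
h_1 = xy + y^{2} + y + 1, LT = xy.
h_2 = x^{2} + xy + x + y + 1, LT = x^{2}.

S(h_1,h_2): lcm = x^{2}y. S = y^{2} + x + y.
  leading term y^{2}: no divisor's leading term divides it; move y^{2} to the remainder.
  leading term x: no divisor's leading term divides it; move x to the remainder.
  leading term y: no divisor's leading term divides it; move y to the remainder.
  remainder y^{2} + x + y ≠ 0; add k_3 = y^{2} + x + y to the basis.

S(h_1,k_3): lcm = xy^{2}. S = y^{3} + x^{2} + xy + y^{2} + y.
  leading term y^{3}: subtract (y)·k_3 from y^{3} + x^{2} + xy + y^{2} + y → x^{2} + y
  leading term x^{2}: subtract (1)·h_2 from x^{2} + y → xy + x + 1
  leading term xy: subtract (1)·h_1 from xy + x + 1 → y^{2} + x + y
  leading term y^{2}: subtract (1)·k_3 from y^{2} + x + y → 0
  remainder 0.

S(h_2,k_3): leading monomials are coprime, so the S-polynomial reduces to 0 (Buchberger's first criterion).
Every S-polynomial of the final basis reduces to 0, so we have a Gröbner basis.
Inter-reduce: drop elements whose leading term is divisible by another's, tail-reduce, and make monic.
Reduced Gröbner basis: {x^{2} + y, xy + x + 1, y^{2} + x + y}.

Since the reduced bases disagree, the two ideals are not the same.
The same test decides containment: I ⊆ J iff every generator of I reduces to 0 modulo a Gröbner basis of J.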